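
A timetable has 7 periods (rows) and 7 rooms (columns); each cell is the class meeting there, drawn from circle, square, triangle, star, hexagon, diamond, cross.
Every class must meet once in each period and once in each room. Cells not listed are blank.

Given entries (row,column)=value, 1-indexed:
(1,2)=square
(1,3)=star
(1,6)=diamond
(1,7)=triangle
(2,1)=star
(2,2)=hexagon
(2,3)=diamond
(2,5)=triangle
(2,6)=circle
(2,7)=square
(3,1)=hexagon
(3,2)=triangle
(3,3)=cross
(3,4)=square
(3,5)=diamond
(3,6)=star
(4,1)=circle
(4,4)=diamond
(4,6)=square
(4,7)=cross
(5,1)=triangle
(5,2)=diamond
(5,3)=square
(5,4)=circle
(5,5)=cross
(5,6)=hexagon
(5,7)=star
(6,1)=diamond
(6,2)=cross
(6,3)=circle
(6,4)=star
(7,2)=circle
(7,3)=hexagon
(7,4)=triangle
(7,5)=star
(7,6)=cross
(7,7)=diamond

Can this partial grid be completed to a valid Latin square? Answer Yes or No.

Yes

No period or room among the givens repeats a symbol, and propagating forced cells runs into no contradiction.
One valid completion exists (for instance, cross square star hexagon circle diamond triangle / star hexagon diamond cross triangle circle square / hexagon triangle cross square diamond star circle / circle star triangle diamond hexagon square cross / triangle diamond square circle cross hexagon star / diamond cross circle star square triangle hexagon / square circle hexagon triangle star cross diamond).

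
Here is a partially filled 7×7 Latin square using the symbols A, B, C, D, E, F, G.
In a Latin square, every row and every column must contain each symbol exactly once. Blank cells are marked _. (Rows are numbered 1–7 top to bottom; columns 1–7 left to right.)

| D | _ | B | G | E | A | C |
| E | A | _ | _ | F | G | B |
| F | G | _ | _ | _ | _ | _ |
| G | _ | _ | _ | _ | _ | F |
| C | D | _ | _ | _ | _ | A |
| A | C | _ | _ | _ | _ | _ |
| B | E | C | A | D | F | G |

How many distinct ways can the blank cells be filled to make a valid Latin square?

7

Row 1, column 2: eliminating its row and column leaves {F}.
Row 2, column 3: eliminating its row and column leaves {D}.
Row 2, column 4: eliminating its row and column leaves {C, D}.
Row 3, column 3: eliminating its row and column leaves {A, D, E}.
Row 3, column 4: eliminating its row and column leaves {B, C, D, E}.
Row 3, column 5: eliminating its row and column leaves {A, B, C}.
Row 3, column 6: eliminating its row and column leaves {B, C, D, E}.
Row 3, column 7: eliminating its row and column leaves {D, E}.
Row 4, column 2: eliminating its row and column leaves {B}.
Row 4, column 3: eliminating its row and column leaves {A, D, E}.
Row 4, column 4: eliminating its row and column leaves {B, C, D, E}.
Row 4, column 5: eliminating its row and column leaves {A, B, C}.
Row 4, column 6: eliminating its row and column leaves {B, C, D, E}.
Row 5, column 3: eliminating its row and column leaves {E, F, G}.
Row 5, column 4: eliminating its row and column leaves {B, E, F}.
Row 5, column 5: eliminating its row and column leaves {B, G}.
Row 5, column 6: eliminating its row and column leaves {B, E}.
Row 6, column 3: eliminating its row and column leaves {D, E, F, G}.
Row 6, column 4: eliminating its row and column leaves {B, D, E, F}.
Row 6, column 5: eliminating its row and column leaves {B, G}.
Row 6, column 6: eliminating its row and column leaves {B, D, E}.
Row 6, column 7: eliminating its row and column leaves {D, E}.
Enumerating the assignments across these blanks that avoid any row or column repeat gives 7 completions.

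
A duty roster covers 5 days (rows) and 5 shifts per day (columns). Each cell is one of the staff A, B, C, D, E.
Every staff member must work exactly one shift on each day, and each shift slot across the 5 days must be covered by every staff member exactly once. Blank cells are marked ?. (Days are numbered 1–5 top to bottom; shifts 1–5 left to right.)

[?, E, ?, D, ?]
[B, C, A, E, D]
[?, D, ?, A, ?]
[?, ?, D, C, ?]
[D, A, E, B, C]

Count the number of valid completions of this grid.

2

Day 1, shift 1: eliminating its day and shift leaves {A, C}.
Day 1, shift 3: eliminating its day and shift leaves {B, C}.
Day 1, shift 5: eliminating its day and shift leaves {A, B}.
Day 3, shift 1: eliminating its day and shift leaves {C, E}.
Day 3, shift 3: eliminating its day and shift leaves {B, C}.
Day 3, shift 5: eliminating its day and shift leaves {B, E}.
Day 4, shift 1: eliminating its day and shift leaves {A, E}.
Day 4, shift 2: eliminating its day and shift leaves {B}.
Day 4, shift 5: eliminating its day and shift leaves {A, B, E}.
Enumerating the assignments across these blanks that avoid any day or shift repeat gives 2 completions.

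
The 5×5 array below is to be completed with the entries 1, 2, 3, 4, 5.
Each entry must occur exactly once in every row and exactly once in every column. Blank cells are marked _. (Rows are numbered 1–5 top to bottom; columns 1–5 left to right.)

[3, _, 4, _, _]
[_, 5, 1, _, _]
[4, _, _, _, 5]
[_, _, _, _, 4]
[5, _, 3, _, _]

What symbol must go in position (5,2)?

4

Row 2, column 1: row 2 has {1, 5} and column 1 has {3, 4, 5}, leaving only 2.
Row 2, column 5: row 2 has {1, 2, 5} and column 5 has {4, 5}, leaving only 3.
Row 2, column 4: row 2 has {1, 2, 3, 5} and column 4 has {}, leaving only 4.
Row 3, column 3: row 3 has {4, 5} and column 3 has {1, 3, 4}, leaving only 2.
Row 4, column 1: row 4 has {4} and column 1 has {2, 3, 4, 5}, leaving only 1.
Row 4, column 3: row 4 has {1, 4} and column 3 has {1, 2, 3, 4}, leaving only 5.
Row 5, column 2 is narrowed to {1, 2, 4}.
If it were 1, then row 4, column 2 would be left with no valid symbol.
If it were 2, then row 4, column 2 would be left with no valid symbol.
So row 5, column 2 must be 4.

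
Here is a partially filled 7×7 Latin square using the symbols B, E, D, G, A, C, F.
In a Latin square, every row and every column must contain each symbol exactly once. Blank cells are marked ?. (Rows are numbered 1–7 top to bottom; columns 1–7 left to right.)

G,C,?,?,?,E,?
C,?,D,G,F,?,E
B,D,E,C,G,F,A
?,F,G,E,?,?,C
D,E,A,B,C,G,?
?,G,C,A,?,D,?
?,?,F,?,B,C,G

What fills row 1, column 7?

Row 1, column 3: row 1 has {E, G, C} and column 3 has {E, D, G, A, C, F}, leaving only B.
Row 4, column 1: row 4 has {E, G, C, F} and column 1 has {B, D, G, C}, leaving only A.
Row 4, column 5: row 4 has {E, G, A, C, F} and column 5 has {B, G, C, F}, leaving only D.
Row 1, column 5: row 1 has {B, E, G, C} and column 5 has {B, D, G, C, F}, leaving only A.
Row 4, column 6: row 4 has {E, D, G, A, C, F} and column 6 has {E, D, G, C, F}, leaving only B.
Row 2, column 6: row 2 has {E, D, G, C, F} and column 6 has {B, E, D, G, C, F}, leaving only A.
Row 2, column 2: row 2 has {E, D, G, A, C, F} and column 2 has {E, D, G, C, F}, leaving only B.
Row 5, column 7: row 5 has {B, E, D, G, A, C} and column 7 has {E, G, A, C}, leaving only F.
Row 1 already has {B, E, G, A, C} and column 7 already has {E, G, A, C, F}, so row 1, column 7 must be D.

D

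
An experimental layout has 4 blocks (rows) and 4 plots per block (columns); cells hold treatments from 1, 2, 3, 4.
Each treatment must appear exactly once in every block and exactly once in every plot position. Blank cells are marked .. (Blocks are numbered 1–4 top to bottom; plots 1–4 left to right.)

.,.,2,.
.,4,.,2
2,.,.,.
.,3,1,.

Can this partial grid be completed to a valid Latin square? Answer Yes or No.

No

Block 1, plot 2: block 1 has {2} and plot 2 has {3, 4}, so it must be 1.
Now block 3, plot 2: block 3 together with plot 2 already contain {1, 2, 3, 4} — every symbol — so nothing can go there. The grid has no valid completion.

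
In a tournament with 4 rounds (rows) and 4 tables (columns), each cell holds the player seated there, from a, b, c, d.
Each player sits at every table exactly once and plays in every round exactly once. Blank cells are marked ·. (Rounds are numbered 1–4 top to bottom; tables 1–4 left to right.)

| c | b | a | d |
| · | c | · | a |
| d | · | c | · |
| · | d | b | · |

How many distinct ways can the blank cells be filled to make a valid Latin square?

1

Round 2, table 1: eliminating its round and table leaves {b}.
Round 2, table 3: eliminating its round and table leaves {d}.
Round 3, table 2: eliminating its round and table leaves {a}.
Round 3, table 4: eliminating its round and table leaves {b}.
Round 4, table 1: eliminating its round and table leaves {a}.
Round 4, table 4: eliminating its round and table leaves {c}.
Only one assignment across all blanks avoids any round or table repeat, giving 1 completion.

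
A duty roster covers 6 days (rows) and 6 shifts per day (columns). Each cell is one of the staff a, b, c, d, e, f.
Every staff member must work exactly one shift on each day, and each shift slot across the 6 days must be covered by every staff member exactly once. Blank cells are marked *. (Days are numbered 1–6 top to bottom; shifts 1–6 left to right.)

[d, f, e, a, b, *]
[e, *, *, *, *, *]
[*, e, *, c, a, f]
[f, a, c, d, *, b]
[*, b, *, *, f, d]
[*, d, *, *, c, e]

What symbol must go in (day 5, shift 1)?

c

Day 1, shift 6: day 1 has {a, b, d, e, f} and shift 6 has {b, d, e, f}, leaving only c.
Day 2, shift 2: day 2 has {e} and shift 2 has {a, b, d, e, f}, leaving only c.
Day 2, shift 5: day 2 has {c, e} and shift 5 has {a, b, c, f}, leaving only d.
Day 2, shift 6: day 2 has {c, d, e} and shift 6 has {b, c, d, e, f}, leaving only a.
Day 3, shift 1: day 3 has {a, c, e, f} and shift 1 has {d, e, f}, leaving only b.
Day 3, shift 3: day 3 has {a, b, c, e, f} and shift 3 has {c, e}, leaving only d.
Day 4, shift 5: day 4 has {a, b, c, d, f} and shift 5 has {a, b, c, d, f}, leaving only e.
Day 5, shift 3: day 5 has {b, d, f} and shift 3 has {c, d, e}, leaving only a.
Day 5 already has {a, b, d, f} and shift 1 already has {b, d, e, f}, so day 5, shift 1 must be c.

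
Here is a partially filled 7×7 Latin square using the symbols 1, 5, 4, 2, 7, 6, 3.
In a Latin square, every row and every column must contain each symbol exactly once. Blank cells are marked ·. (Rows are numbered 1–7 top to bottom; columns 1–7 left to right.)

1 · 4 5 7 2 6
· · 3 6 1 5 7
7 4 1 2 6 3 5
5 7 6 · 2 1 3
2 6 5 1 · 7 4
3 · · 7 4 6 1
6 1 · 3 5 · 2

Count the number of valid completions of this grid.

1

Row 1, column 2: eliminating its row and column leaves {3}.
Row 2, column 1: eliminating its row and column leaves {4}.
Row 2, column 2: eliminating its row and column leaves {2}.
Row 4, column 4: eliminating its row and column leaves {4}.
Row 5, column 5: eliminating its row and column leaves {3}.
Row 6, column 2: eliminating its row and column leaves {5, 2}.
Row 6, column 3: eliminating its row and column leaves {2}.
Row 7, column 3: eliminating its row and column leaves {7}.
Row 7, column 6: eliminating its row and column leaves {4}.
Only one assignment across all blanks avoids any row or column repeat, giving 1 completion.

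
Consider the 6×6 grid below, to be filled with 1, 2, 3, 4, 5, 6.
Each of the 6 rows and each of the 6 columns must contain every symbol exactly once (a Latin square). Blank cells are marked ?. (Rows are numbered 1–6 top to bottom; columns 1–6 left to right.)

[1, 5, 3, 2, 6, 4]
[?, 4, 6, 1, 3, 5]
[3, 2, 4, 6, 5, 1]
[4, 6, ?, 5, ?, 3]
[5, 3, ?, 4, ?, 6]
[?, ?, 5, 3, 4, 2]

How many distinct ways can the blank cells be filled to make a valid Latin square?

Row 2, column 1: eliminating its row and column leaves {2}.
Row 4, column 3: eliminating its row and column leaves {1, 2}.
Row 4, column 5: eliminating its row and column leaves {1, 2}.
Row 5, column 3: eliminating its row and column leaves {1, 2}.
Row 5, column 5: eliminating its row and column leaves {1, 2}.
Row 6, column 1: eliminating its row and column leaves {6}.
Row 6, column 2: eliminating its row and column leaves {1}.
Enumerating the assignments across these blanks that avoid any row or column repeat gives 2 completions.

2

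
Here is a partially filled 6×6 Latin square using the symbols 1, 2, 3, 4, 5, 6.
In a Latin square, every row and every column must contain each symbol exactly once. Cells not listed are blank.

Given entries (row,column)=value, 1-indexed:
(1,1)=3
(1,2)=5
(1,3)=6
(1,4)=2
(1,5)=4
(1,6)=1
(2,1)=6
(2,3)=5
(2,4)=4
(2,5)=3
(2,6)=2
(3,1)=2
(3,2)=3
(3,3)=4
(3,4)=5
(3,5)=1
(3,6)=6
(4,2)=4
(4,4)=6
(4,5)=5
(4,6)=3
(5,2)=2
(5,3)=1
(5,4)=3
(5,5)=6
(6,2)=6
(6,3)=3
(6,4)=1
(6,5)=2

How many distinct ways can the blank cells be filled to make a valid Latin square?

Row 2, column 2: eliminating its row and column leaves {1}.
Row 4, column 1: eliminating its row and column leaves {1}.
Row 4, column 3: eliminating its row and column leaves {2}.
Row 5, column 1: eliminating its row and column leaves {4, 5}.
Row 5, column 6: eliminating its row and column leaves {4, 5}.
Row 6, column 1: eliminating its row and column leaves {4, 5}.
Row 6, column 6: eliminating its row and column leaves {4, 5}.
Enumerating the assignments across these blanks that avoid any row or column repeat gives 2 completions.

2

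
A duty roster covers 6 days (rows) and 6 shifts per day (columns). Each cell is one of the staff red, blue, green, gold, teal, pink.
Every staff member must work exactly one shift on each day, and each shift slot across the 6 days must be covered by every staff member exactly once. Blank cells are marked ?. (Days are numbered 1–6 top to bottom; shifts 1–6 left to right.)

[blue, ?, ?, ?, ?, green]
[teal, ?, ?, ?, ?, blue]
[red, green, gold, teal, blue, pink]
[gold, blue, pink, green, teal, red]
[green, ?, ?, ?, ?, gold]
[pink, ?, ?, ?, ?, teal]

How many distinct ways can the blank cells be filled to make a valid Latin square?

Day 1, shift 2: eliminating its day and shift leaves {red, gold, teal, pink}.
Day 1, shift 3: eliminating its day and shift leaves {red, teal}.
Day 1, shift 4: eliminating its day and shift leaves {red, gold, pink}.
Day 1, shift 5: eliminating its day and shift leaves {red, gold, pink}.
Day 2, shift 2: eliminating its day and shift leaves {red, gold, pink}.
Day 2, shift 3: eliminating its day and shift leaves {red, green}.
Day 2, shift 4: eliminating its day and shift leaves {red, gold, pink}.
Day 2, shift 5: eliminating its day and shift leaves {red, green, gold, pink}.
Day 5, shift 2: eliminating its day and shift leaves {red, teal, pink}.
Day 5, shift 3: eliminating its day and shift leaves {red, blue, teal}.
Day 5, shift 4: eliminating its day and shift leaves {red, blue, pink}.
Day 5, shift 5: eliminating its day and shift leaves {red, pink}.
Day 6, shift 2: eliminating its day and shift leaves {red, gold}.
Day 6, shift 3: eliminating its day and shift leaves {red, blue, green}.
Day 6, shift 4: eliminating its day and shift leaves {red, blue, gold}.
Day 6, shift 5: eliminating its day and shift leaves {red, green, gold}.
Enumerating the assignments across these blanks that avoid any day or shift repeat gives 16 completions.

16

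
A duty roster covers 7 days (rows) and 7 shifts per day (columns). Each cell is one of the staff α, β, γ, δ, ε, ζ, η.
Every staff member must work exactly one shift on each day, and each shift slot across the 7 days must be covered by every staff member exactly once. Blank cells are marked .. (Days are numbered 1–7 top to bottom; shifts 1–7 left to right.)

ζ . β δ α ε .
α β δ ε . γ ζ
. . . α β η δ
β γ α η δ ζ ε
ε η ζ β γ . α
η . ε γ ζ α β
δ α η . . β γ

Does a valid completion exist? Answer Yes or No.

No

Day 1, shift 2: day 1 together with shift 2 already contain {α, β, γ, δ, ε, ζ, η} — every symbol — so nothing can go there. The grid has no valid completion.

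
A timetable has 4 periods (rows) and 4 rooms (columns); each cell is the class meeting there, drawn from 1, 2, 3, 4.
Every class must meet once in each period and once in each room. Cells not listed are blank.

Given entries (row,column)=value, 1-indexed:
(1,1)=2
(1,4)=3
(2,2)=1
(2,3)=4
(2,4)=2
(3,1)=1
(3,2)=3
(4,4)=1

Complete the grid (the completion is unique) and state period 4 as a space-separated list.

4 2 3 1

Period 1, room 2: period 1 has {2, 3} and room 2 has {1, 3}, leaving only 4.
Period 4, room 2: period 4 has {1} and room 2 has {1, 3, 4}, leaving only 2.
Period 4, room 3: period 4 has {1, 2} and room 3 has {4}, leaving only 3.
Period 4, room 1: period 4 has {1, 2, 3} and room 1 has {1, 2}, leaving only 4.
So period 4 reads: 4 2 3 1.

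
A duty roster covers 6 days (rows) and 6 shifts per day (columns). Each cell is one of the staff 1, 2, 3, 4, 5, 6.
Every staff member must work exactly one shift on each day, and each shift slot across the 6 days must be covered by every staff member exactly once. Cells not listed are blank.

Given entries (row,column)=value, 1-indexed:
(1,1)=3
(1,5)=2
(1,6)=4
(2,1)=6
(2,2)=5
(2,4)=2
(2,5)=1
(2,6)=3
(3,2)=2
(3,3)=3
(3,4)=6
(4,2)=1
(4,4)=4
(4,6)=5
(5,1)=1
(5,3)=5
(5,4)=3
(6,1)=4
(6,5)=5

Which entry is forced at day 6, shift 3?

Day 1, shift 2: day 1 has {2, 3, 4} and shift 2 has {1, 2, 5}, leaving only 6.
Day 1, shift 3: day 1 has {2, 3, 4, 6} and shift 3 has {3, 5}, leaving only 1.
Day 1, shift 4: day 1 has {1, 2, 3, 4, 6} and shift 4 has {2, 3, 4, 6}, leaving only 5.
Day 2, shift 3: day 2 has {1, 2, 3, 5, 6} and shift 3 has {1, 3, 5}, leaving only 4.
Day 3, shift 1: day 3 has {2, 3, 6} and shift 1 has {1, 3, 4, 6}, leaving only 5.
Day 3, shift 5: day 3 has {2, 3, 5, 6} and shift 5 has {1, 2, 5}, leaving only 4.
Day 3, shift 6: day 3 has {2, 3, 4, 5, 6} and shift 6 has {3, 4, 5}, leaving only 1.
Day 4, shift 1: day 4 has {1, 4, 5} and shift 1 has {1, 3, 4, 5, 6}, leaving only 2.
Day 4, shift 3: day 4 has {1, 2, 4, 5} and shift 3 has {1, 3, 4, 5}, leaving only 6.
Day 6 already has {4, 5} and shift 3 already has {1, 3, 4, 5, 6}, so day 6, shift 3 must be 2.

2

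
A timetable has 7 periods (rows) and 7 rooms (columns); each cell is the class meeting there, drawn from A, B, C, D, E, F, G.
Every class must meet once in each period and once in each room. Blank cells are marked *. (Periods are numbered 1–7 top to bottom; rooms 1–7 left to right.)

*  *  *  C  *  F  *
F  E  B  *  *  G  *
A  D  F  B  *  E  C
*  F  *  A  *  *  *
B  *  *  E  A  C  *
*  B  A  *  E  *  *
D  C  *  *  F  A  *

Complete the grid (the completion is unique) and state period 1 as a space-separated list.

Period 2, room 4: period 2 has {B, E, F, G} and room 4 has {A, B, C, E}, leaving only D.
Period 2, room 5: period 2 has {B, D, E, F, G} and room 5 has {A, E, F}, leaving only C.
Period 2, room 7: period 2 has {B, C, D, E, F, G} and room 7 has {C}, leaving only A.
Period 3, room 5: period 3 has {A, B, C, D, E, F} and room 5 has {A, C, E, F}, leaving only G.
Period 5, room 2: period 5 has {A, B, C, E} and room 2 has {B, C, D, E, F}, leaving only G.
Period 1, room 2: period 1 has {C, F} and room 2 has {B, C, D, E, F, G}, leaving only A.
Period 5, room 3: period 5 has {A, B, C, E, G} and room 3 has {A, B, F}, leaving only D.
Period 5, room 7: period 5 has {A, B, C, D, E, G} and room 7 has {A, C}, leaving only F.
Period 6, room 6: period 6 has {A, B, E} and room 6 has {A, C, E, F, G}, leaving only D.
Period 4, room 6: period 4 has {A, F} and room 6 has {A, C, D, E, F, G}, leaving only B.
Period 4, room 5: period 4 has {A, B, F} and room 5 has {A, C, E, F, G}, leaving only D.
Period 1, room 5: period 1 has {A, C, F} and room 5 has {A, C, D, E, F, G}, leaving only B.
Period 6, room 7: period 6 has {A, B, D, E} and room 7 has {A, C, F}, leaving only G.
Period 4, room 7: period 4 has {A, B, D, F} and room 7 has {A, C, F, G}, leaving only E.
Period 1, room 7: period 1 has {A, B, C, F} and room 7 has {A, C, E, F, G}, leaving only D.
Period 6, room 1: period 6 has {A, B, D, E, G} and room 1 has {A, B, D, F}, leaving only C.
Period 4, room 1: period 4 has {A, B, D, E, F} and room 1 has {A, B, C, D, F}, leaving only G.
Period 1, room 1: period 1 has {A, B, C, D, F} and room 1 has {A, B, C, D, F, G}, leaving only E.
Period 1, room 3: period 1 has {A, B, C, D, E, F} and room 3 has {A, B, D, F}, leaving only G.
So period 1 reads: E A G C B F D.

E A G C B F D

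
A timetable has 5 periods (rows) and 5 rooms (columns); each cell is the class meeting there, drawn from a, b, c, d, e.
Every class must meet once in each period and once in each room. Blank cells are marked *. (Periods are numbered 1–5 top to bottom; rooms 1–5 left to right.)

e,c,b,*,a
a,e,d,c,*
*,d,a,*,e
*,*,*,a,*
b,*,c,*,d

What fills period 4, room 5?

Period 1, room 4: period 1 has {a, b, c, e} and room 4 has {a, c}, leaving only d.
Period 2, room 5: period 2 has {a, c, d, e} and room 5 has {a, d, e}, leaving only b.
Period 4 already has {a} and room 5 already has {a, b, d, e}, so period 4, room 5 must be c.

c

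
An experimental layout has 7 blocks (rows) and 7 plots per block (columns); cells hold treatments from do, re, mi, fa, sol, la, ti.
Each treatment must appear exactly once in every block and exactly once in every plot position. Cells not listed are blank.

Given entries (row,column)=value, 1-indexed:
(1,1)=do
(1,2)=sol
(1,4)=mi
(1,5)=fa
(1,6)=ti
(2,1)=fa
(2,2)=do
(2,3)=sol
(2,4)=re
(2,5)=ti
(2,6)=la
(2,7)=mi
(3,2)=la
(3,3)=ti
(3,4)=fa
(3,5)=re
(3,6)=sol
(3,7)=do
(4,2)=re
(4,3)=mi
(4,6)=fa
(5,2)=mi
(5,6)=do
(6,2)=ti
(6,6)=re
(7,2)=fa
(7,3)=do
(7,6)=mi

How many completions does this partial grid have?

Block 1, plot 3: eliminating its block and plot leaves {re, la}.
Block 1, plot 7: eliminating its block and plot leaves {re, la}.
Block 3, plot 1: eliminating its block and plot leaves {mi}.
Block 4, plot 1: eliminating its block and plot leaves {sol, la, ti}.
Block 4, plot 4: eliminating its block and plot leaves {do, sol, la, ti}.
Block 4, plot 5: eliminating its block and plot leaves {do, sol, la}.
Block 4, plot 7: eliminating its block and plot leaves {sol, la, ti}.
Block 5, plot 1: eliminating its block and plot leaves {re, sol, la, ti}.
Block 5, plot 3: eliminating its block and plot leaves {re, fa, la}.
Block 5, plot 4: eliminating its block and plot leaves {sol, la, ti}.
Block 5, plot 5: eliminating its block and plot leaves {sol, la}.
Block 5, plot 7: eliminating its block and plot leaves {re, fa, sol, la, ti}.
Block 6, plot 1: eliminating its block and plot leaves {mi, sol, la}.
Block 6, plot 3: eliminating its block and plot leaves {fa, la}.
Block 6, plot 4: eliminating its block and plot leaves {do, sol, la}.
Block 6, plot 5: eliminating its block and plot leaves {do, mi, sol, la}.
Block 6, plot 7: eliminating its block and plot leaves {fa, sol, la}.
Block 7, plot 1: eliminating its block and plot leaves {re, sol, la, ti}.
Block 7, plot 4: eliminating its block and plot leaves {sol, la, ti}.
Block 7, plot 5: eliminating its block and plot leaves {sol, la}.
Block 7, plot 7: eliminating its block and plot leaves {re, sol, la, ti}.
Enumerating the assignments across these blanks that avoid any block or plot repeat gives 17 completions.

17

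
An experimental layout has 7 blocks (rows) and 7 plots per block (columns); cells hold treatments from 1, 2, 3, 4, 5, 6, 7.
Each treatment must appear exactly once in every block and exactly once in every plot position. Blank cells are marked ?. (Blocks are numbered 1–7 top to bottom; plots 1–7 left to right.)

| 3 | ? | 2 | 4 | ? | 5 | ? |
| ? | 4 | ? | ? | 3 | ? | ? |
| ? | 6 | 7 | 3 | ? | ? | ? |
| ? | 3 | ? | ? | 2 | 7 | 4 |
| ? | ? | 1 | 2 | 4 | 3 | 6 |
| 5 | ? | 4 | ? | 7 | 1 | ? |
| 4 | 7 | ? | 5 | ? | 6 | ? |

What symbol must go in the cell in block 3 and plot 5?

Block 1, plot 2: block 1 has {2, 3, 4, 5} and plot 2 has {3, 4, 6, 7}, leaving only 1.
Block 1, plot 5: block 1 has {1, 2, 3, 4, 5} and plot 5 has {2, 3, 4, 7}, leaving only 6.
Block 1, plot 7: block 1 has {1, 2, 3, 4, 5, 6} and plot 7 has {4, 6}, leaving only 7.
Block 2, plot 6: block 2 has {3, 4} and plot 6 has {1, 3, 5, 6, 7}, leaving only 2.
Block 3, plot 6: block 3 has {3, 6, 7} and plot 6 has {1, 2, 3, 5, 6, 7}, leaving only 4.
Block 5, plot 1: block 5 has {1, 2, 3, 4, 6} and plot 1 has {3, 4, 5}, leaving only 7.
Block 5, plot 2: block 5 has {1, 2, 3, 4, 6, 7} and plot 2 has {1, 3, 4, 6, 7}, leaving only 5.
Block 6, plot 2: block 6 has {1, 4, 5, 7} and plot 2 has {1, 3, 4, 5, 6, 7}, leaving only 2.
Block 6, plot 4: block 6 has {1, 2, 4, 5, 7} and plot 4 has {2, 3, 4, 5}, leaving only 6.
Block 4, plot 4: block 4 has {2, 3, 4, 7} and plot 4 has {2, 3, 4, 5, 6}, leaving only 1.
Block 2, plot 4: block 2 has {2, 3, 4} and plot 4 has {1, 2, 3, 4, 5, 6}, leaving only 7.
Block 4, plot 1: block 4 has {1, 2, 3, 4, 7} and plot 1 has {3, 4, 5, 7}, leaving only 6.
Block 2, plot 1: block 2 has {2, 3, 4, 7} and plot 1 has {3, 4, 5, 6, 7}, leaving only 1.
Block 2, plot 7: block 2 has {1, 2, 3, 4, 7} and plot 7 has {4, 6, 7}, leaving only 5.
Block 2, plot 3: block 2 has {1, 2, 3, 4, 5, 7} and plot 3 has {1, 2, 4, 7}, leaving only 6.
Block 3, plot 1: block 3 has {3, 4, 6, 7} and plot 1 has {1, 3, 4, 5, 6, 7}, leaving only 2.
Block 3, plot 7: block 3 has {2, 3, 4, 6, 7} and plot 7 has {4, 5, 6, 7}, leaving only 1.
Block 3 already has {1, 2, 3, 4, 6, 7} and plot 5 already has {2, 3, 4, 6, 7}, so block 3, plot 5 must be 5.

5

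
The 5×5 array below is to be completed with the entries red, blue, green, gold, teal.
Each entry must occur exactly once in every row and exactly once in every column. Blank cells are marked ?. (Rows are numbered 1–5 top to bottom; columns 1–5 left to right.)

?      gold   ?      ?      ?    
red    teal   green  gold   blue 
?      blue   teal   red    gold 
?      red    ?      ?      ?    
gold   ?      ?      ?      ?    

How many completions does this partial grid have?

Row 1, column 1: eliminating its row and column leaves {blue, green, teal}.
Row 1, column 3: eliminating its row and column leaves {red, blue}.
Row 1, column 4: eliminating its row and column leaves {blue, green, teal}.
Row 1, column 5: eliminating its row and column leaves {red, green, teal}.
Row 3, column 1: eliminating its row and column leaves {green}.
Row 4, column 1: eliminating its row and column leaves {blue, green, teal}.
Row 4, column 3: eliminating its row and column leaves {blue, gold}.
Row 4, column 4: eliminating its row and column leaves {blue, green, teal}.
Row 4, column 5: eliminating its row and column leaves {green, teal}.
Row 5, column 2: eliminating its row and column leaves {green}.
Row 5, column 3: eliminating its row and column leaves {red, blue}.
Row 5, column 4: eliminating its row and column leaves {blue, green, teal}.
Row 5, column 5: eliminating its row and column leaves {red, green, teal}.
Enumerating the assignments across these blanks that avoid any row or column repeat gives 3 completions.

3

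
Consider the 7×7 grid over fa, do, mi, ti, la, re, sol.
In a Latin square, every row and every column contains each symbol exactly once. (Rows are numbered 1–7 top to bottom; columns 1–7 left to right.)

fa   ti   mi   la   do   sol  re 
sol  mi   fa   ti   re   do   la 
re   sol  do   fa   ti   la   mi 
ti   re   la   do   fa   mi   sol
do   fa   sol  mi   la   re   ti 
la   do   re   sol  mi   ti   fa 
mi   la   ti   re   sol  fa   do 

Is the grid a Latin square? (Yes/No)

Each row is a permutation of the 7 symbols, and so is each column.

Yes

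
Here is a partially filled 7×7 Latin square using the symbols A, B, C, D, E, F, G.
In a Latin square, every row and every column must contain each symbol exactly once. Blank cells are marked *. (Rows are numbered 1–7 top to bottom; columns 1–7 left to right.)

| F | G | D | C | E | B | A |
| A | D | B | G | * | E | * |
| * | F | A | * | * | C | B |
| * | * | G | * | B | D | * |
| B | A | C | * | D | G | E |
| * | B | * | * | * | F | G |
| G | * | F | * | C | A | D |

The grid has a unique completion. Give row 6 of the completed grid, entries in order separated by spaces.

Row 6, column 3: row 6 has {B, F, G} and column 3 has {A, B, C, D, F, G}, leaving only E.
Row 6, column 5: row 6 has {B, E, F, G} and column 5 has {B, C, D, E}, leaving only A.
Row 6, column 4: row 6 has {A, B, E, F, G} and column 4 has {C, G}, leaving only D.
Row 6, column 1: row 6 has {A, B, D, E, F, G} and column 1 has {A, B, F, G}, leaving only C.
So row 6 reads: C B E D A F G.

C B E D A F G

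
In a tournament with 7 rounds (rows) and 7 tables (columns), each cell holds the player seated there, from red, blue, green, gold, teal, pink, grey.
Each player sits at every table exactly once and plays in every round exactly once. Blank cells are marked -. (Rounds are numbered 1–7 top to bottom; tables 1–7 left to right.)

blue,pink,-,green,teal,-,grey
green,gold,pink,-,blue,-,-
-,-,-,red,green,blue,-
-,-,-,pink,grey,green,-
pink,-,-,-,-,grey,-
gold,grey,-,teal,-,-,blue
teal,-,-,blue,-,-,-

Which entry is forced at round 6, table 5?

pink

Round 2, table 4: round 2 has {blue, green, gold, pink} and table 4 has {red, blue, green, teal, pink}, leaving only grey.
Round 3, table 1: round 3 has {red, blue, green} and table 1 has {blue, green, gold, teal, pink}, leaving only grey.
Round 3, table 2: round 3 has {red, blue, green, grey} and table 2 has {gold, pink, grey}, leaving only teal.
Round 3, table 3: round 3 has {red, blue, green, teal, grey} and table 3 has {pink}, leaving only gold.
Round 1, table 3: round 1 has {blue, green, teal, pink, grey} and table 3 has {gold, pink}, leaving only red.
Round 1, table 6: round 1 has {red, blue, green, teal, pink, grey} and table 6 has {blue, green, grey}, leaving only gold.
Round 3, table 7: round 3 has {red, blue, green, gold, teal, grey} and table 7 has {blue, grey}, leaving only pink.
Round 4, table 1: round 4 has {green, pink, grey} and table 1 has {blue, green, gold, teal, pink, grey}, leaving only red.
Round 4, table 2: round 4 has {red, green, pink, grey} and table 2 has {gold, teal, pink, grey}, leaving only blue.
Round 4, table 3: round 4 has {red, blue, green, pink, grey} and table 3 has {red, gold, pink}, leaving only teal.
Round 4, table 7: round 4 has {red, blue, green, teal, pink, grey} and table 7 has {blue, pink, grey}, leaving only gold.
Round 5, table 4: round 5 has {pink, grey} and table 4 has {red, blue, green, teal, pink, grey}, leaving only gold.
Round 5, table 5: round 5 has {gold, pink, grey} and table 5 has {blue, green, teal, grey}, leaving only red.
Round 6 already has {blue, gold, teal, grey} and table 5 already has {red, blue, green, teal, grey}, so round 6, table 5 must be pink.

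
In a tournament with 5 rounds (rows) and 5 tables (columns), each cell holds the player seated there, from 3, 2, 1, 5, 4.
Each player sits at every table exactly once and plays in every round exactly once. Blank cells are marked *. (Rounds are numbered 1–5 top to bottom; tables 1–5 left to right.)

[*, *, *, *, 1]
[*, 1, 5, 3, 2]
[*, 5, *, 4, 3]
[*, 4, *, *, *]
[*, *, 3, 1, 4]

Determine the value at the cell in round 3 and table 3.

Round 2, table 1: round 2 has {3, 2, 1, 5} and table 1 has {}, leaving only 4.
Round 4, table 5: round 4 has {4} and table 5 has {3, 2, 1, 4}, leaving only 5.
Round 4, table 4: round 4 has {5, 4} and table 4 has {3, 1, 4}, leaving only 2.
Round 1, table 4: round 1 has {1} and table 4 has {3, 2, 1, 4}, leaving only 5.
Round 4, table 3: round 4 has {2, 5, 4} and table 3 has {3, 5}, leaving only 1.
Round 3 already has {3, 5, 4} and table 3 already has {3, 1, 5}, so round 3, table 3 must be 2.

2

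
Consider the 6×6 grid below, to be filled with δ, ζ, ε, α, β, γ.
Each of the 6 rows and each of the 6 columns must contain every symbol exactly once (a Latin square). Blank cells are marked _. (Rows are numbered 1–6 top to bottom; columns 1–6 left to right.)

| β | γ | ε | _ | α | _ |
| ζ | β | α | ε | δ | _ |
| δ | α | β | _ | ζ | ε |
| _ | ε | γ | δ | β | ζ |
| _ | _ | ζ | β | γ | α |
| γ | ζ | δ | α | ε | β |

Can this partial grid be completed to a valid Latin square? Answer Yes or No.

No row or column among the givens repeats a symbol, and propagating forced cells runs into no contradiction.
One valid completion exists (for instance, β γ ε ζ α δ / ζ β α ε δ γ / δ α β γ ζ ε / α ε γ δ β ζ / ε δ ζ β γ α / γ ζ δ α ε β).

Yes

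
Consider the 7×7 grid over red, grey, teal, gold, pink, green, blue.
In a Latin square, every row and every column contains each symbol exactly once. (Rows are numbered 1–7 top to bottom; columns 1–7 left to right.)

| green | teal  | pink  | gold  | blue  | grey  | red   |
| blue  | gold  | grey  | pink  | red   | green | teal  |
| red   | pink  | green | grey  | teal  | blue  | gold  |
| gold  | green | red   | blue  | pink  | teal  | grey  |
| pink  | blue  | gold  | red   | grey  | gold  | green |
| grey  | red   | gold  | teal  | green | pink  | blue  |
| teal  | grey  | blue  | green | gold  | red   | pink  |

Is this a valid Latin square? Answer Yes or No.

Column 3 contains gold twice (at rows 5 and 6), so it is not a permutation.

No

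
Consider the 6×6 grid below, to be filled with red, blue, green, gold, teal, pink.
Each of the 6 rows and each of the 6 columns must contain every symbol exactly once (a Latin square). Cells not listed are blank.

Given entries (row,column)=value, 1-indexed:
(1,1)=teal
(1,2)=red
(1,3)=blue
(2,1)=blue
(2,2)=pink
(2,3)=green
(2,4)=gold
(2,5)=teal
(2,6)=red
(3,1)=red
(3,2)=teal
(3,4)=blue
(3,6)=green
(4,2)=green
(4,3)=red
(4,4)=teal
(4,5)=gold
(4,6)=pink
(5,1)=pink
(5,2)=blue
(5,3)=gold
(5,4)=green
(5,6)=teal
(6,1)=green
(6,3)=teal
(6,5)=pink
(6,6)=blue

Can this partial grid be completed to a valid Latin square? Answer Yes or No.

No

Row 3, column 5: row 3 together with column 5 already contain {red, blue, green, gold, teal, pink} — every symbol — so nothing can go there. The grid has no valid completion.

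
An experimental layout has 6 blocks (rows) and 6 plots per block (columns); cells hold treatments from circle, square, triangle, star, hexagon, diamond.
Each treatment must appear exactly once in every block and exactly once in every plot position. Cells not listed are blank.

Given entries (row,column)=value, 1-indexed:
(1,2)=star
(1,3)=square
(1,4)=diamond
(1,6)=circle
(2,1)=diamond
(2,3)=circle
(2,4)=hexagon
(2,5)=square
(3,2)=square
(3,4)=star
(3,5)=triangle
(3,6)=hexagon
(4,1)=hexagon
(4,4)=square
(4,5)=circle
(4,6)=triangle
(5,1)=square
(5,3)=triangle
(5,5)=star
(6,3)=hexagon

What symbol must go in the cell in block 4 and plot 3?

Block 1, plot 1: block 1 has {circle, square, star, diamond} and plot 1 has {square, hexagon, diamond}, leaving only triangle.
Block 1, plot 5: block 1 has {circle, square, triangle, star, diamond} and plot 5 has {circle, square, triangle, star}, leaving only hexagon.
Block 2, plot 2: block 2 has {circle, square, hexagon, diamond} and plot 2 has {square, star}, leaving only triangle.
Block 2, plot 6: block 2 has {circle, square, triangle, hexagon, diamond} and plot 6 has {circle, triangle, hexagon}, leaving only star.
Block 3, plot 1: block 3 has {square, triangle, star, hexagon} and plot 1 has {square, triangle, hexagon, diamond}, leaving only circle.
Block 3, plot 3: block 3 has {circle, square, triangle, star, hexagon} and plot 3 has {circle, square, triangle, hexagon}, leaving only diamond.
Block 4 already has {circle, square, triangle, hexagon} and plot 3 already has {circle, square, triangle, hexagon, diamond}, so block 4, plot 3 must be star.

star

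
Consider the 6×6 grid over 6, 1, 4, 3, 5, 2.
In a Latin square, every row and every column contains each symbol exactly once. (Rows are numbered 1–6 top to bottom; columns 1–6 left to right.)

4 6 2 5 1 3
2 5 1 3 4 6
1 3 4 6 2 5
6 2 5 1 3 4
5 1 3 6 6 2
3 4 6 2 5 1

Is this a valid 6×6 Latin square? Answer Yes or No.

Row 5 contains 6 twice (at columns 4 and 5), so it is not a permutation.

No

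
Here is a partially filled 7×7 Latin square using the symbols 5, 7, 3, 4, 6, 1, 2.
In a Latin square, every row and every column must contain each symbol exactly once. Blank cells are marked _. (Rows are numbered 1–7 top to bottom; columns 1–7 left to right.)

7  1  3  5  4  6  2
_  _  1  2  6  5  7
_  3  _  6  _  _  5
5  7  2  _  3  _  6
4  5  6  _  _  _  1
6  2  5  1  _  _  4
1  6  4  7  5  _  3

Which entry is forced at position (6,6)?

3

Row 2, column 1: row 2 has {5, 7, 6, 1, 2} and column 1 has {5, 7, 4, 6, 1}, leaving only 3.
Row 2, column 2: row 2 has {5, 7, 3, 6, 1, 2} and column 2 has {5, 7, 3, 6, 1, 2}, leaving only 4.
Row 3, column 1: row 3 has {5, 3, 6} and column 1 has {5, 7, 3, 4, 6, 1}, leaving only 2.
Row 3, column 3: row 3 has {5, 3, 6, 2} and column 3 has {5, 3, 4, 6, 1, 2}, leaving only 7.
Row 3, column 5: row 3 has {5, 7, 3, 6, 2} and column 5 has {5, 3, 4, 6}, leaving only 1.
Row 3, column 6: row 3 has {5, 7, 3, 6, 1, 2} and column 6 has {5, 6}, leaving only 4.
Row 4, column 4: row 4 has {5, 7, 3, 6, 2} and column 4 has {5, 7, 6, 1, 2}, leaving only 4.
Row 4, column 6: row 4 has {5, 7, 3, 4, 6, 2} and column 6 has {5, 4, 6}, leaving only 1.
Row 5, column 4: row 5 has {5, 4, 6, 1} and column 4 has {5, 7, 4, 6, 1, 2}, leaving only 3.
Row 6, column 5: row 6 has {5, 4, 6, 1, 2} and column 5 has {5, 3, 4, 6, 1}, leaving only 7.
Row 6 already has {5, 7, 4, 6, 1, 2} and column 6 already has {5, 4, 6, 1}, so row 6, column 6 must be 3.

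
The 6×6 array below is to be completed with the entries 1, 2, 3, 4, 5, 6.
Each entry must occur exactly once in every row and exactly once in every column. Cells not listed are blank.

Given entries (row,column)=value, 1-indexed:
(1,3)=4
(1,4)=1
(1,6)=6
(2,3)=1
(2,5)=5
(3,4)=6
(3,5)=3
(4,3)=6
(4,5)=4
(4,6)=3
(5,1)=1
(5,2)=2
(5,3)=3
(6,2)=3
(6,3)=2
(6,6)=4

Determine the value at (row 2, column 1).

Row 1, column 2: row 1 has {1, 4, 6} and column 2 has {2, 3}, leaving only 5.
Row 1, column 5: row 1 has {1, 4, 5, 6} and column 5 has {3, 4, 5}, leaving only 2.
Row 1, column 1: row 1 has {1, 2, 4, 5, 6} and column 1 has {1}, leaving only 3.
Row 2, column 6: row 2 has {1, 5} and column 6 has {3, 4, 6}, leaving only 2.
Row 3, column 3: row 3 has {3, 6} and column 3 has {1, 2, 3, 4, 6}, leaving only 5.
Row 3, column 6: row 3 has {3, 5, 6} and column 6 has {2, 3, 4, 6}, leaving only 1.
Row 3, column 2: row 3 has {1, 3, 5, 6} and column 2 has {2, 3, 5}, leaving only 4.
Row 2, column 2: row 2 has {1, 2, 5} and column 2 has {2, 3, 4, 5}, leaving only 6.
Row 2 already has {1, 2, 5, 6} and column 1 already has {1, 3}, so row 2, column 1 must be 4.

4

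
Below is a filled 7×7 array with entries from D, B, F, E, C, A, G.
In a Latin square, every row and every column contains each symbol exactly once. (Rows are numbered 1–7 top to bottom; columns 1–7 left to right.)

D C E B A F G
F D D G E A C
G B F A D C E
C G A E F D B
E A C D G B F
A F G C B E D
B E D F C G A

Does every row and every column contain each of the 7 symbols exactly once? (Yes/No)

Row 2 contains D twice (at columns 2 and 3), so it is not a permutation.

No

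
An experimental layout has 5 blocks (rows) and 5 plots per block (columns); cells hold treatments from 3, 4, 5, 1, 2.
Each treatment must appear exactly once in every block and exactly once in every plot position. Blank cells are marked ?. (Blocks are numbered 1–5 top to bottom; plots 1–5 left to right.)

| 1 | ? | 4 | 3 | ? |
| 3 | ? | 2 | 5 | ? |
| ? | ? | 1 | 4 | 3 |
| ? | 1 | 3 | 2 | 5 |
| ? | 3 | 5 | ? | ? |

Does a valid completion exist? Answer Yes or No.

Yes

No block or plot among the givens repeats a symbol, and propagating forced cells runs into no contradiction.
One valid completion exists (for instance, 1 5 4 3 2 / 3 4 2 5 1 / 5 2 1 4 3 / 4 1 3 2 5 / 2 3 5 1 4).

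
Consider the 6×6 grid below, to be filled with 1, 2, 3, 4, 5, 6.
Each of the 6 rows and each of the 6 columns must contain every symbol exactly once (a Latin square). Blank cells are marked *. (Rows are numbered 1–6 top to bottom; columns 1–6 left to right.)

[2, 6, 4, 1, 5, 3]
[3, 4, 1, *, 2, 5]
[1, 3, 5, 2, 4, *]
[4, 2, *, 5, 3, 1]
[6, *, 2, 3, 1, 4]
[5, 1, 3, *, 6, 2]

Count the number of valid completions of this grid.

Row 2, column 4: eliminating its row and column leaves {6}.
Row 3, column 6: eliminating its row and column leaves {6}.
Row 4, column 3: eliminating its row and column leaves {6}.
Row 5, column 2: eliminating its row and column leaves {5}.
Row 6, column 4: eliminating its row and column leaves {4}.
Only one assignment across all blanks avoids any row or column repeat, giving 1 completion.

1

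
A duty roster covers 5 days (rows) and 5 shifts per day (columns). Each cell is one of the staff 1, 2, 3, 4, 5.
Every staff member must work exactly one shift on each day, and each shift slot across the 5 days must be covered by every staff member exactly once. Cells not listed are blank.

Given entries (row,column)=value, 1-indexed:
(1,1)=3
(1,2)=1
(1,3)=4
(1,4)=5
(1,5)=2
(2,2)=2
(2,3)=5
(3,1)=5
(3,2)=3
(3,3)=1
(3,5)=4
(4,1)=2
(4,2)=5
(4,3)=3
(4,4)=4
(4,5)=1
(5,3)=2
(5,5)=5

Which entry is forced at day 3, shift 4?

Day 3 already has {1, 3, 4, 5} and shift 4 already has {4, 5}, so day 3, shift 4 must be 2.

2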